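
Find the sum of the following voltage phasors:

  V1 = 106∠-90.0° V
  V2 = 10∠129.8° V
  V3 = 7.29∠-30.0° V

Step 1 — Convert each phasor to rectangular form:
  V1 = 106·(cos(-90.0°) + j·sin(-90.0°)) = 0 - j106 V
  V2 = 10·(cos(129.8°) + j·sin(129.8°)) = -6.401 + j7.683 V
  V3 = 7.29·(cos(-30.0°) + j·sin(-30.0°)) = 6.313 - j3.645 V
Step 2 — Sum components: V_total = -0.08777 - j102 V.
Step 3 — Convert to polar: |V_total| = 102 V, ∠V_total = -90.0°.

V_total = 102∠-90.0° V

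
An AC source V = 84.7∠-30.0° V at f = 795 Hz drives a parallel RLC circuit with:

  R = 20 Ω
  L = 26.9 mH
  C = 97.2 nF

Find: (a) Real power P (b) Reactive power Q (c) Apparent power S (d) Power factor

Step 1 — Angular frequency: ω = 2π·f = 2π·795 = 4995 rad/s.
Step 2 — Component impedances:
  R: Z = R = 20 Ω
  L: Z = jωL = j·4995·0.0269 = 0 + j134.4 Ω
  C: Z = 1/(jωC) = -j/(ω·C) = 0 - j2060 Ω
Step 3 — Parallel combination: 1/Z_total = 1/R + 1/L + 1/C; Z_total = 19.62 + j2.73 Ω = 19.81∠7.9° Ω.
Step 4 — Source phasor: V = 84.7∠-30.0° V = 73.35 - j42.35 V.
Step 5 — Current: I = V / Z = 3.373 - j2.628 A = 4.276∠-37.9° A.
Step 6 — Complex power: S = V·I* = 358.7 + j49.91 VA.
Step 7 — Real power: P = Re(S) = 358.7 W.
Step 8 — Reactive power: Q = Im(S) = 49.91 VAR.
Step 9 — Apparent power: |S| = 362.2 VA.
Step 10 — Power factor: PF = P/|S| = 0.9905 (lagging).

(a) P = 358.7 W  (b) Q = 49.91 VAR  (c) S = 362.2 VA  (d) PF = 0.9905 (lagging)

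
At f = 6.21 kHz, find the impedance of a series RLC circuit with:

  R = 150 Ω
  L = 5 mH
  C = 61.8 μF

Step 1 — Angular frequency: ω = 2π·f = 2π·6210 = 3.902e+04 rad/s.
Step 2 — Component impedances:
  R: Z = R = 150 Ω
  L: Z = jωL = j·3.902e+04·0.005 = 0 + j195.1 Ω
  C: Z = 1/(jωC) = -j/(ω·C) = 0 - j0.4147 Ω
Step 3 — Series combination: Z_total = R + L + C = 150 + j194.7 Ω = 245.8∠52.4° Ω.

Z = 150 + j194.7 Ω = 245.8∠52.4° Ω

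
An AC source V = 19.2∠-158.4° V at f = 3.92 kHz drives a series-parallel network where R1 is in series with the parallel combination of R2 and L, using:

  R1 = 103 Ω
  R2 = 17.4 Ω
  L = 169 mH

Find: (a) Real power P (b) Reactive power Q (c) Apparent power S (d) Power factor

Step 1 — Angular frequency: ω = 2π·f = 2π·3920 = 2.463e+04 rad/s.
Step 2 — Component impedances:
  R1: Z = R = 103 Ω
  R2: Z = R = 17.4 Ω
  L: Z = jωL = j·2.463e+04·0.169 = 0 + j4162 Ω
Step 3 — Parallel branch: R2 || L = 1/(1/R2 + 1/L) = 17.4 + j0.07273 Ω.
Step 4 — Series with R1: Z_total = R1 + (R2 || L) = 120.4 + j0.07273 Ω = 120.4∠0.0° Ω.
Step 5 — Source phasor: V = 19.2∠-158.4° V = -17.85 - j7.068 V.
Step 6 — Current: I = V / Z = -0.1483 - j0.05861 A = 0.1595∠-158.4° A.
Step 7 — Complex power: S = V·I* = 3.062 + j0.00185 VA.
Step 8 — Real power: P = Re(S) = 3.062 W.
Step 9 — Reactive power: Q = Im(S) = 0.00185 VAR.
Step 10 — Apparent power: |S| = 3.062 VA.
Step 11 — Power factor: PF = P/|S| = 1 (lagging).

(a) P = 3.062 W  (b) Q = 0.00185 VAR  (c) S = 3.062 VA  (d) PF = 1 (lagging)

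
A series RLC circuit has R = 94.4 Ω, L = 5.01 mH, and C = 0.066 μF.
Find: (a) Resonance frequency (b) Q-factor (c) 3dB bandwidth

Step 1 — Resonance: ω₀ = 1/√(LC) = 1/√(0.00501·6.6e-08) = 5.499e+04 rad/s.
Step 2 — f₀ = ω₀/(2π) = 8752 Hz.
Step 3 — Series Q: Q = ω₀L/R = 5.499e+04·0.00501/94.4 = 2.919.
Step 4 — Bandwidth: Δω = ω₀/Q = 1.884e+04 rad/s; BW = Δω/(2π) = 2999 Hz.

(a) f₀ = 8752 Hz  (b) Q = 2.919  (c) BW = 2999 Hz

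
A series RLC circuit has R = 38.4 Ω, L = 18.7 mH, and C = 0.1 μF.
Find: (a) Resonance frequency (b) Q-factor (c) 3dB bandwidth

Step 1 — Resonance condition Im(Z)=0 gives ω₀ = 1/√(LC).
Step 2 — ω₀ = 1/√(0.0187·1e-07) = 2.312e+04 rad/s.
Step 3 — f₀ = ω₀/(2π) = 3680 Hz.
Step 4 — Series Q: Q = ω₀L/R = 2.312e+04·0.0187/38.4 = 11.26.
Step 5 — 3dB bandwidth: Δω = ω₀/Q = 2053 rad/s; BW = Δω/(2π) = 326.8 Hz.

(a) f₀ = 3680 Hz  (b) Q = 11.26  (c) BW = 326.8 Hz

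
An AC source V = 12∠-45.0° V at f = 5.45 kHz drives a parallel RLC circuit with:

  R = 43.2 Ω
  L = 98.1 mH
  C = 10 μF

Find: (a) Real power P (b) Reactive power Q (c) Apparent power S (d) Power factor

Step 1 — Angular frequency: ω = 2π·f = 2π·5450 = 3.424e+04 rad/s.
Step 2 — Component impedances:
  R: Z = R = 43.2 Ω
  L: Z = jωL = j·3.424e+04·0.0981 = 0 + j3359 Ω
  C: Z = 1/(jωC) = -j/(ω·C) = 0 - j2.92 Ω
Step 3 — Parallel combination: 1/Z_total = 1/R + 1/L + 1/C; Z_total = 0.1969 - j2.909 Ω = 2.916∠-86.1° Ω.
Step 4 — Source phasor: V = 12∠-45.0° V = 8.485 - j8.485 V.
Step 5 — Current: I = V / Z = 3.1 + j2.707 A = 4.115∠41.1° A.
Step 6 — Complex power: S = V·I* = 3.333 - j49.27 VA.
Step 7 — Real power: P = Re(S) = 3.333 W.
Step 8 — Reactive power: Q = Im(S) = -49.27 VAR.
Step 9 — Apparent power: |S| = 49.38 VA.
Step 10 — Power factor: PF = P/|S| = 0.0675 (leading).

(a) P = 3.333 W  (b) Q = -49.27 VAR  (c) S = 49.38 VA  (d) PF = 0.0675 (leading)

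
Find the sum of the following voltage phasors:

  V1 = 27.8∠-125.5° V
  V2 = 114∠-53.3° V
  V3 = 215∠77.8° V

Step 1 — Convert each phasor to rectangular form:
  V1 = 27.8·(cos(-125.5°) + j·sin(-125.5°)) = -16.14 - j22.63 V
  V2 = 114·(cos(-53.3°) + j·sin(-53.3°)) = 68.13 - j91.4 V
  V3 = 215·(cos(77.8°) + j·sin(77.8°)) = 45.43 + j210.1 V
Step 2 — Sum components: V_total = 97.42 + j96.11 V.
Step 3 — Convert to polar: |V_total| = 136.8 V, ∠V_total = 44.6°.

V_total = 136.8∠44.6° V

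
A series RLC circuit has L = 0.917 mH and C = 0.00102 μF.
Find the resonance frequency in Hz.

Step 1 — Resonance condition Im(Z)=0 gives ω₀ = 1/√(LC).
Step 2 — ω₀ = 1/√(0.000917·1.02e-09) = 1.034e+06 rad/s.
Step 3 — f₀ = ω₀/(2π) = 1.646e+05 Hz.

f₀ = 1.646e+05 Hz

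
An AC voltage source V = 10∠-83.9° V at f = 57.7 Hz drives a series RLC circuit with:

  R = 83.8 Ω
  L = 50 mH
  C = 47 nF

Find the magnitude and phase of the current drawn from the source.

Step 1 — Angular frequency: ω = 2π·f = 2π·57.7 = 362.5 rad/s.
Step 2 — Component impedances:
  R: Z = R = 83.8 Ω
  L: Z = jωL = j·362.5·0.05 = 0 + j18.13 Ω
  C: Z = 1/(jωC) = -j/(ω·C) = 0 - j5.869e+04 Ω
Step 3 — Series combination: Z_total = R + L + C = 83.8 - j5.867e+04 Ω = 5.867e+04∠-89.9° Ω.
Step 4 — Source phasor: V = 10∠-83.9° V = 1.063 - j9.943 V.
Step 5 — Ohm's law: I = V / Z_total = (1.063 - j9.943) / (83.8 - j5.867e+04) = 0.0001695 + j1.787e-05 A.
Step 6 — Convert to polar: |I| = 0.0001704 A, ∠I = 6.0°.

I = 0.0001704∠6.0° A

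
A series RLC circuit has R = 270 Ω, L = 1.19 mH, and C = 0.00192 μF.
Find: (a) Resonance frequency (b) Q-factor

Step 1 — Resonance condition Im(Z)=0 gives ω₀ = 1/√(LC).
Step 2 — ω₀ = 1/√(0.00119·1.92e-09) = 6.616e+05 rad/s.
Step 3 — f₀ = ω₀/(2π) = 1.053e+05 Hz.
Step 4 — Series Q: Q = ω₀L/R = 6.616e+05·0.00119/270 = 2.916.

(a) f₀ = 1.053e+05 Hz  (b) Q = 2.916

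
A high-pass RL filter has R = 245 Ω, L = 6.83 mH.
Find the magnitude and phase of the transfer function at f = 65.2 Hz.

Step 1 — Angular frequency: ω = 2π·65.2 = 409.7 rad/s.
Step 2 — Transfer function: H(jω) = jωL/(R + jωL).
Step 3 — Numerator jωL = j·2.798; denominator R + jωL = 245 + j2.798.
Step 4 — H = 0.0001304 + j0.01142.
Step 5 — Magnitude: |H| = 0.01142 (-38.8 dB); phase: φ = 89.3°.

|H| = 0.01142 (-38.8 dB), φ = 89.3°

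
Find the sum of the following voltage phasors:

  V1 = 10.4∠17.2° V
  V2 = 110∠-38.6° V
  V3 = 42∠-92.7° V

Step 1 — Convert each phasor to rectangular form:
  V1 = 10.4·(cos(17.2°) + j·sin(17.2°)) = 9.935 + j3.075 V
  V2 = 110·(cos(-38.6°) + j·sin(-38.6°)) = 85.97 - j68.63 V
  V3 = 42·(cos(-92.7°) + j·sin(-92.7°)) = -1.978 - j41.95 V
Step 2 — Sum components: V_total = 93.92 - j107.5 V.
Step 3 — Convert to polar: |V_total| = 142.8 V, ∠V_total = -48.9°.

V_total = 142.8∠-48.9° V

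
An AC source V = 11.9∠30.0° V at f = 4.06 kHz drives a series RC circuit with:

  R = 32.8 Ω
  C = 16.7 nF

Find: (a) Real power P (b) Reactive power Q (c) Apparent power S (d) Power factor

Step 1 — Angular frequency: ω = 2π·f = 2π·4060 = 2.551e+04 rad/s.
Step 2 — Component impedances:
  R: Z = R = 32.8 Ω
  C: Z = 1/(jωC) = -j/(ω·C) = 0 - j2347 Ω
Step 3 — Series combination: Z_total = R + C = 32.8 - j2347 Ω = 2348∠-89.2° Ω.
Step 4 — Source phasor: V = 11.9∠30.0° V = 10.31 + j5.95 V.
Step 5 — Current: I = V / Z = -0.002473 + j0.004425 A = 0.005069∠119.2° A.
Step 6 — Complex power: S = V·I* = 0.0008428 - j0.06032 VA.
Step 7 — Real power: P = Re(S) = 0.0008428 W.
Step 8 — Reactive power: Q = Im(S) = -0.06032 VAR.
Step 9 — Apparent power: |S| = 0.06032 VA.
Step 10 — Power factor: PF = P/|S| = 0.01397 (leading).

(a) P = 0.0008428 W  (b) Q = -0.06032 VAR  (c) S = 0.06032 VA  (d) PF = 0.01397 (leading)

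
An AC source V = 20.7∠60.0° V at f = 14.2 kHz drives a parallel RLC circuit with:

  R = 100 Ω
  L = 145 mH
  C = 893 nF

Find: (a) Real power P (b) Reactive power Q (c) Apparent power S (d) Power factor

Step 1 — Angular frequency: ω = 2π·f = 2π·1.42e+04 = 8.922e+04 rad/s.
Step 2 — Component impedances:
  R: Z = R = 100 Ω
  L: Z = jωL = j·8.922e+04·0.145 = 0 + j1.294e+04 Ω
  C: Z = 1/(jωC) = -j/(ω·C) = 0 - j12.55 Ω
Step 3 — Parallel combination: 1/Z_total = 1/R + 1/L + 1/C; Z_total = 1.554 - j12.37 Ω = 12.47∠-82.8° Ω.
Step 4 — Source phasor: V = 20.7∠60.0° V = 10.35 + j17.93 V.
Step 5 — Current: I = V / Z = -1.323 + j1.003 A = 1.661∠142.8° A.
Step 6 — Complex power: S = V·I* = 4.285 - j34.11 VA.
Step 7 — Real power: P = Re(S) = 4.285 W.
Step 8 — Reactive power: Q = Im(S) = -34.11 VAR.
Step 9 — Apparent power: |S| = 34.37 VA.
Step 10 — Power factor: PF = P/|S| = 0.1247 (leading).

(a) P = 4.285 W  (b) Q = -34.11 VAR  (c) S = 34.37 VA  (d) PF = 0.1247 (leading)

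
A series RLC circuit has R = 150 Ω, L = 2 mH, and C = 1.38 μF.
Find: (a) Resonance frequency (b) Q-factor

Step 1 — Resonance condition Im(Z)=0 gives ω₀ = 1/√(LC).
Step 2 — ω₀ = 1/√(0.002·1.38e-06) = 1.903e+04 rad/s.
Step 3 — f₀ = ω₀/(2π) = 3029 Hz.
Step 4 — Series Q: Q = ω₀L/R = 1.903e+04·0.002/150 = 0.2538.

(a) f₀ = 3029 Hz  (b) Q = 0.2538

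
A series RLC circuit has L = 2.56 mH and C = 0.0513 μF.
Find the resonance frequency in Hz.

Step 1 — Resonance condition Im(Z)=0 gives ω₀ = 1/√(LC).
Step 2 — ω₀ = 1/√(0.00256·5.13e-08) = 8.726e+04 rad/s.
Step 3 — f₀ = ω₀/(2π) = 1.389e+04 Hz.

f₀ = 1.389e+04 Hz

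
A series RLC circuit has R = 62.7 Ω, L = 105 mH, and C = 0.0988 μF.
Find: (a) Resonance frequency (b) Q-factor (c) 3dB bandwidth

Step 1 — Resonance: ω₀ = 1/√(LC) = 1/√(0.105·9.88e-08) = 9818 rad/s.
Step 2 — f₀ = ω₀/(2π) = 1563 Hz.
Step 3 — Series Q: Q = ω₀L/R = 9818·0.105/62.7 = 16.44.
Step 4 — Bandwidth: Δω = ω₀/Q = 597.1 rad/s; BW = Δω/(2π) = 95.04 Hz.

(a) f₀ = 1563 Hz  (b) Q = 16.44  (c) BW = 95.04 Hz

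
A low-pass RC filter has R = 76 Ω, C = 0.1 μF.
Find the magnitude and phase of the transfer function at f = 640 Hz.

Step 1 — Angular frequency: ω = 2π·640 = 4021 rad/s.
Step 2 — Transfer function: H(jω) = 1/(1 + jωRC).
Step 3 — Denominator: 1 + jωRC = 1 + j·4021·76·1e-07 = 1 + j0.03056.
Step 4 — H = 0.9991 - j0.03053.
Step 5 — Magnitude: |H| = 0.9995 (-0.0 dB); phase: φ = -1.8°.

|H| = 0.9995 (-0.0 dB), φ = -1.8°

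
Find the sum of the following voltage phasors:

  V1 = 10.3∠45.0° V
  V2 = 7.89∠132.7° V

Step 1 — Convert each phasor to rectangular form:
  V1 = 10.3·(cos(45.0°) + j·sin(45.0°)) = 7.283 + j7.283 V
  V2 = 7.89·(cos(132.7°) + j·sin(132.7°)) = -5.351 + j5.798 V
Step 2 — Sum components: V_total = 1.933 + j13.08 V.
Step 3 — Convert to polar: |V_total| = 13.22 V, ∠V_total = 81.6°.

V_total = 13.22∠81.6° V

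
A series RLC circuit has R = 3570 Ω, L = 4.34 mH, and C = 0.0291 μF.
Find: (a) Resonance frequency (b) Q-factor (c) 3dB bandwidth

Step 1 — Resonance condition Im(Z)=0 gives ω₀ = 1/√(LC).
Step 2 — ω₀ = 1/√(0.00434·2.91e-08) = 8.898e+04 rad/s.
Step 3 — f₀ = ω₀/(2π) = 1.416e+04 Hz.
Step 4 — Series Q: Q = ω₀L/R = 8.898e+04·0.00434/3570 = 0.1082.
Step 5 — 3dB bandwidth: Δω = ω₀/Q = 8.226e+05 rad/s; BW = Δω/(2π) = 1.309e+05 Hz.

(a) f₀ = 1.416e+04 Hz  (b) Q = 0.1082  (c) BW = 1.309e+05 Hz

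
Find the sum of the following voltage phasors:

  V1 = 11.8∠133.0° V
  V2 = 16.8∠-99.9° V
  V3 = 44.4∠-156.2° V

Step 1 — Convert each phasor to rectangular form:
  V1 = 11.8·(cos(133.0°) + j·sin(133.0°)) = -8.048 + j8.63 V
  V2 = 16.8·(cos(-99.9°) + j·sin(-99.9°)) = -2.888 - j16.55 V
  V3 = 44.4·(cos(-156.2°) + j·sin(-156.2°)) = -40.62 - j17.92 V
Step 2 — Sum components: V_total = -51.56 - j25.84 V.
Step 3 — Convert to polar: |V_total| = 57.67 V, ∠V_total = -153.4°.

V_total = 57.67∠-153.4° V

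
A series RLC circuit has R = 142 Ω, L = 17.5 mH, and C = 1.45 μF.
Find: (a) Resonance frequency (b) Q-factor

Step 1 — Resonance condition Im(Z)=0 gives ω₀ = 1/√(LC).
Step 2 — ω₀ = 1/√(0.0175·1.45e-06) = 6278 rad/s.
Step 3 — f₀ = ω₀/(2π) = 999.1 Hz.
Step 4 — Series Q: Q = ω₀L/R = 6278·0.0175/142 = 0.7737.

(a) f₀ = 999.1 Hz  (b) Q = 0.7737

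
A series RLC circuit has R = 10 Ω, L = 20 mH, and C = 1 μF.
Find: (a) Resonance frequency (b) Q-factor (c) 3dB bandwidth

Step 1 — Resonance: ω₀ = 1/√(LC) = 1/√(0.02·1e-06) = 7071 rad/s.
Step 2 — f₀ = ω₀/(2π) = 1125 Hz.
Step 3 — Series Q: Q = ω₀L/R = 7071·0.02/10 = 14.14.
Step 4 — Bandwidth: Δω = ω₀/Q = 500 rad/s; BW = Δω/(2π) = 79.58 Hz.

(a) f₀ = 1125 Hz  (b) Q = 14.14  (c) BW = 79.58 Hz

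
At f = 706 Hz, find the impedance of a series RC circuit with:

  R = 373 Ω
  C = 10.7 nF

Step 1 — Angular frequency: ω = 2π·f = 2π·706 = 4436 rad/s.
Step 2 — Component impedances:
  R: Z = R = 373 Ω
  C: Z = 1/(jωC) = -j/(ω·C) = 0 - j2.107e+04 Ω
Step 3 — Series combination: Z_total = R + C = 373 - j2.107e+04 Ω = 2.107e+04∠-89.0° Ω.

Z = 373 - j2.107e+04 Ω = 2.107e+04∠-89.0° Ω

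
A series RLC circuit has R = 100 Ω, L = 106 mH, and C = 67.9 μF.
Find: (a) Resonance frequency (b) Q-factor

Step 1 — Resonance condition Im(Z)=0 gives ω₀ = 1/√(LC).
Step 2 — ω₀ = 1/√(0.106·6.79e-05) = 372.7 rad/s.
Step 3 — f₀ = ω₀/(2π) = 59.32 Hz.
Step 4 — Series Q: Q = ω₀L/R = 372.7·0.106/100 = 0.3951.

(a) f₀ = 59.32 Hz  (b) Q = 0.3951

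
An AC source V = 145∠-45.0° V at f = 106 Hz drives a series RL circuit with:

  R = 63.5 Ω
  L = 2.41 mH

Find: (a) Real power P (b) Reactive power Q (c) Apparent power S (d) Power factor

Step 1 — Angular frequency: ω = 2π·f = 2π·106 = 666 rad/s.
Step 2 — Component impedances:
  R: Z = R = 63.5 Ω
  L: Z = jωL = j·666·0.00241 = 0 + j1.605 Ω
Step 3 — Series combination: Z_total = R + L = 63.5 + j1.605 Ω = 63.52∠1.4° Ω.
Step 4 — Source phasor: V = 145∠-45.0° V = 102.5 - j102.5 V.
Step 5 — Current: I = V / Z = 1.573 - j1.654 A = 2.283∠-46.4° A.
Step 6 — Complex power: S = V·I* = 330.9 + j8.364 VA.
Step 7 — Real power: P = Re(S) = 330.9 W.
Step 8 — Reactive power: Q = Im(S) = 8.364 VAR.
Step 9 — Apparent power: |S| = 331 VA.
Step 10 — Power factor: PF = P/|S| = 0.9997 (lagging).

(a) P = 330.9 W  (b) Q = 8.364 VAR  (c) S = 331 VA  (d) PF = 0.9997 (lagging)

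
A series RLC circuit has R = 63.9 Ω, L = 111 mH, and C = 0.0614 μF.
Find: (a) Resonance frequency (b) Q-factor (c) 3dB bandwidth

Step 1 — Resonance: ω₀ = 1/√(LC) = 1/√(0.111·6.14e-08) = 1.211e+04 rad/s.
Step 2 — f₀ = ω₀/(2π) = 1928 Hz.
Step 3 — Series Q: Q = ω₀L/R = 1.211e+04·0.111/63.9 = 21.04.
Step 4 — Bandwidth: Δω = ω₀/Q = 575.7 rad/s; BW = Δω/(2π) = 91.62 Hz.

(a) f₀ = 1928 Hz  (b) Q = 21.04  (c) BW = 91.62 Hz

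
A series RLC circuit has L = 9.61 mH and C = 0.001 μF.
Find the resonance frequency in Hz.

Step 1 — Resonance condition Im(Z)=0 gives ω₀ = 1/√(LC).
Step 2 — ω₀ = 1/√(0.00961·1e-09) = 3.226e+05 rad/s.
Step 3 — f₀ = ω₀/(2π) = 5.134e+04 Hz.

f₀ = 5.134e+04 Hz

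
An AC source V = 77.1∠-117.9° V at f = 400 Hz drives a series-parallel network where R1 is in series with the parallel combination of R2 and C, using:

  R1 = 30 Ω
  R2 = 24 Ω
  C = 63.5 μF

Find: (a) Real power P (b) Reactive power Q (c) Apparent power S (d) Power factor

Step 1 — Angular frequency: ω = 2π·f = 2π·400 = 2513 rad/s.
Step 2 — Component impedances:
  R1: Z = R = 30 Ω
  R2: Z = R = 24 Ω
  C: Z = 1/(jωC) = -j/(ω·C) = 0 - j6.266 Ω
Step 3 — Parallel branch: R2 || C = 1/(1/R2 + 1/C) = 1.532 - j5.866 Ω.
Step 4 — Series with R1: Z_total = R1 + (R2 || C) = 31.53 - j5.866 Ω = 32.07∠-10.5° Ω.
Step 5 — Source phasor: V = 77.1∠-117.9° V = -36.08 - j68.14 V.
Step 6 — Current: I = V / Z = -0.7173 - j2.294 A = 2.404∠-107.4° A.
Step 7 — Complex power: S = V·I* = 182.2 - j33.9 VA.
Step 8 — Real power: P = Re(S) = 182.2 W.
Step 9 — Reactive power: Q = Im(S) = -33.9 VAR.
Step 10 — Apparent power: |S| = 185.3 VA.
Step 11 — Power factor: PF = P/|S| = 0.9831 (leading).

(a) P = 182.2 W  (b) Q = -33.9 VAR  (c) S = 185.3 VA  (d) PF = 0.9831 (leading)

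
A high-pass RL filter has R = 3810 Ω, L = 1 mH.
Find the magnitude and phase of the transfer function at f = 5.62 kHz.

Step 1 — Angular frequency: ω = 2π·5620 = 3.531e+04 rad/s.
Step 2 — Transfer function: H(jω) = jωL/(R + jωL).
Step 3 — Numerator jωL = j·35.31; denominator R + jωL = 3810 + j35.31.
Step 4 — H = 8.589e-05 + j0.009267.
Step 5 — Magnitude: |H| = 0.009268 (-40.7 dB); phase: φ = 89.5°.

|H| = 0.009268 (-40.7 dB), φ = 89.5°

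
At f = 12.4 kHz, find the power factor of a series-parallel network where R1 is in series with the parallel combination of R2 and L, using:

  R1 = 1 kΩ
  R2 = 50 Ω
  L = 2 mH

Step 1 — Angular frequency: ω = 2π·f = 2π·1.24e+04 = 7.791e+04 rad/s.
Step 2 — Component impedances:
  R1: Z = R = 1000 Ω
  R2: Z = R = 50 Ω
  L: Z = jωL = j·7.791e+04·0.002 = 0 + j155.8 Ω
Step 3 — Parallel branch: R2 || L = 1/(1/R2 + 1/L) = 45.33 + j14.55 Ω.
Step 4 — Series with R1: Z_total = R1 + (R2 || L) = 1045 + j14.55 Ω = 1045∠0.8° Ω.
Step 5 — Power factor: PF = cos(φ) = Re(Z)/|Z| = 1045.3/1045.4 = 0.9999.
Step 6 — Type: Im(Z) = 14.55 ⇒ lagging (phase φ = 0.8°).

PF = 0.9999 (lagging, φ = 0.8°)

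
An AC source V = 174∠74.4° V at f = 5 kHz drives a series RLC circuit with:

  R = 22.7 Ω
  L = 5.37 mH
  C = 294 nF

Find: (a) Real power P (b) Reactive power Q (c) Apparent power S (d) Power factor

Step 1 — Angular frequency: ω = 2π·f = 2π·5000 = 3.142e+04 rad/s.
Step 2 — Component impedances:
  R: Z = R = 22.7 Ω
  L: Z = jωL = j·3.142e+04·0.00537 = 0 + j168.7 Ω
  C: Z = 1/(jωC) = -j/(ω·C) = 0 - j108.3 Ω
Step 3 — Series combination: Z_total = R + L + C = 22.7 + j60.43 Ω = 64.56∠69.4° Ω.
Step 4 — Source phasor: V = 174∠74.4° V = 46.79 + j167.6 V.
Step 5 — Current: I = V / Z = 2.685 + j0.2343 A = 2.695∠5.0° A.
Step 6 — Complex power: S = V·I* = 164.9 + j439 VA.
Step 7 — Real power: P = Re(S) = 164.9 W.
Step 8 — Reactive power: Q = Im(S) = 439 VAR.
Step 9 — Apparent power: |S| = 469 VA.
Step 10 — Power factor: PF = P/|S| = 0.3516 (lagging).

(a) P = 164.9 W  (b) Q = 439 VAR  (c) S = 469 VA  (d) PF = 0.3516 (lagging)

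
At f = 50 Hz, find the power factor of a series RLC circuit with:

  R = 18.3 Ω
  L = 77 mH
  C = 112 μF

Step 1 — Angular frequency: ω = 2π·f = 2π·50 = 314.2 rad/s.
Step 2 — Component impedances:
  R: Z = R = 18.3 Ω
  L: Z = jωL = j·314.2·0.077 = 0 + j24.19 Ω
  C: Z = 1/(jωC) = -j/(ω·C) = 0 - j28.42 Ω
Step 3 — Series combination: Z_total = R + L + C = 18.3 - j4.23 Ω = 18.78∠-13.0° Ω.
Step 4 — Power factor: PF = cos(φ) = Re(Z)/|Z| = 18.3/18.783 = 0.9743.
Step 5 — Type: Im(Z) = -4.23 ⇒ leading (phase φ = -13.0°).

PF = 0.9743 (leading, φ = -13.0°)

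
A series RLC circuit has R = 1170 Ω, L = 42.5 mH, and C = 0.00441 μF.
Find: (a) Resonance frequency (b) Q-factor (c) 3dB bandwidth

Step 1 — Resonance condition Im(Z)=0 gives ω₀ = 1/√(LC).
Step 2 — ω₀ = 1/√(0.0425·4.41e-09) = 7.304e+04 rad/s.
Step 3 — f₀ = ω₀/(2π) = 1.163e+04 Hz.
Step 4 — Series Q: Q = ω₀L/R = 7.304e+04·0.0425/1170 = 2.653.
Step 5 — 3dB bandwidth: Δω = ω₀/Q = 2.753e+04 rad/s; BW = Δω/(2π) = 4381 Hz.

(a) f₀ = 1.163e+04 Hz  (b) Q = 2.653  (c) BW = 4381 Hz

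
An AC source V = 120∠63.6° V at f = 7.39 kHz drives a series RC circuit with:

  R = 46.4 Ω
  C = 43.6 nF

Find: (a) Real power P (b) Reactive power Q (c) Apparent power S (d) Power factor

Step 1 — Angular frequency: ω = 2π·f = 2π·7390 = 4.643e+04 rad/s.
Step 2 — Component impedances:
  R: Z = R = 46.4 Ω
  C: Z = 1/(jωC) = -j/(ω·C) = 0 - j494 Ω
Step 3 — Series combination: Z_total = R + C = 46.4 - j494 Ω = 496.1∠-84.6° Ω.
Step 4 — Source phasor: V = 120∠63.6° V = 53.36 + j107.5 V.
Step 5 — Current: I = V / Z = -0.2056 + j0.1273 A = 0.2419∠148.2° A.
Step 6 — Complex power: S = V·I* = 2.714 - j28.9 VA.
Step 7 — Real power: P = Re(S) = 2.714 W.
Step 8 — Reactive power: Q = Im(S) = -28.9 VAR.
Step 9 — Apparent power: |S| = 29.02 VA.
Step 10 — Power factor: PF = P/|S| = 0.09352 (leading).

(a) P = 2.714 W  (b) Q = -28.9 VAR  (c) S = 29.02 VA  (d) PF = 0.09352 (leading)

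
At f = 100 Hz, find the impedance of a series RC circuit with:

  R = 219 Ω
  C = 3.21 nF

Step 1 — Angular frequency: ω = 2π·f = 2π·100 = 628.3 rad/s.
Step 2 — Component impedances:
  R: Z = R = 219 Ω
  C: Z = 1/(jωC) = -j/(ω·C) = 0 - j4.958e+05 Ω
Step 3 — Series combination: Z_total = R + C = 219 - j4.958e+05 Ω = 4.958e+05∠-90.0° Ω.

Z = 219 - j4.958e+05 Ω = 4.958e+05∠-90.0° Ω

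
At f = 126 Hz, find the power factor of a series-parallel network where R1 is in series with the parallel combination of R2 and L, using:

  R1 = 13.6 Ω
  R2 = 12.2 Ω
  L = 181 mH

Step 1 — Angular frequency: ω = 2π·f = 2π·126 = 791.7 rad/s.
Step 2 — Component impedances:
  R1: Z = R = 13.6 Ω
  R2: Z = R = 12.2 Ω
  L: Z = jωL = j·791.7·0.181 = 0 + j143.3 Ω
Step 3 — Parallel branch: R2 || L = 1/(1/R2 + 1/L) = 12.11 + j1.031 Ω.
Step 4 — Series with R1: Z_total = R1 + (R2 || L) = 25.71 + j1.031 Ω = 25.73∠2.3° Ω.
Step 5 — Power factor: PF = cos(φ) = Re(Z)/|Z| = 25.71/25.73 = 0.9992.
Step 6 — Type: Im(Z) = 1.031 ⇒ lagging (phase φ = 2.3°).

PF = 0.9992 (lagging, φ = 2.3°)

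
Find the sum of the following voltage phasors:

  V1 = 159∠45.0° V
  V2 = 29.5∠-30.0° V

Step 1 — Convert each phasor to rectangular form:
  V1 = 159·(cos(45.0°) + j·sin(45.0°)) = 112.4 + j112.4 V
  V2 = 29.5·(cos(-30.0°) + j·sin(-30.0°)) = 25.55 - j14.75 V
Step 2 — Sum components: V_total = 138 + j97.68 V.
Step 3 — Convert to polar: |V_total| = 169.1 V, ∠V_total = 35.3°.

V_total = 169.1∠35.3° V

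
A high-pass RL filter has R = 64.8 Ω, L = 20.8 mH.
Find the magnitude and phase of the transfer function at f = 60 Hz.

Step 1 — Angular frequency: ω = 2π·60 = 377 rad/s.
Step 2 — Transfer function: H(jω) = jωL/(R + jωL).
Step 3 — Numerator jωL = j·7.841; denominator R + jωL = 64.8 + j7.841.
Step 4 — H = 0.01443 + j0.1193.
Step 5 — Magnitude: |H| = 0.1201 (-18.4 dB); phase: φ = 83.1°.

|H| = 0.1201 (-18.4 dB), φ = 83.1°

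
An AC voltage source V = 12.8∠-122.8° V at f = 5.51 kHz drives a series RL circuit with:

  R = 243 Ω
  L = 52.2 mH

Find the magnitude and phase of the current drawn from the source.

Step 1 — Angular frequency: ω = 2π·f = 2π·5510 = 3.462e+04 rad/s.
Step 2 — Component impedances:
  R: Z = R = 243 Ω
  L: Z = jωL = j·3.462e+04·0.0522 = 0 + j1807 Ω
Step 3 — Series combination: Z_total = R + L = 243 + j1807 Ω = 1823∠82.3° Ω.
Step 4 — Source phasor: V = 12.8∠-122.8° V = -6.934 - j10.76 V.
Step 5 — Ohm's law: I = V / Z_total = (-6.934 - j10.76) / (243 + j1807) = -0.006355 + j0.002982 A.
Step 6 — Convert to polar: |I| = 0.00702 A, ∠I = 154.9°.

I = 0.00702∠154.9° A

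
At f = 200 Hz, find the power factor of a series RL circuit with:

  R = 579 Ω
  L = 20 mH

Step 1 — Angular frequency: ω = 2π·f = 2π·200 = 1257 rad/s.
Step 2 — Component impedances:
  R: Z = R = 579 Ω
  L: Z = jωL = j·1257·0.02 = 0 + j25.13 Ω
Step 3 — Series combination: Z_total = R + L = 579 + j25.13 Ω = 579.5∠2.5° Ω.
Step 4 — Power factor: PF = cos(φ) = Re(Z)/|Z| = 579/579.5 = 0.9991.
Step 5 — Type: Im(Z) = 25.13 ⇒ lagging (phase φ = 2.5°).

PF = 0.9991 (lagging, φ = 2.5°)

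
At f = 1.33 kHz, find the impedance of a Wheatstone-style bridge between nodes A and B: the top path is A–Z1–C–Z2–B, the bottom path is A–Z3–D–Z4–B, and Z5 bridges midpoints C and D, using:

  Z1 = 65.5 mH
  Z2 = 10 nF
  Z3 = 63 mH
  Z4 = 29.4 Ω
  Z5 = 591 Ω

Step 1 — Angular frequency: ω = 2π·f = 2π·1330 = 8357 rad/s.
Step 2 — Component impedances:
  Z1: Z = jωL = j·8357·0.0655 = 0 + j547.4 Ω
  Z2: Z = 1/(jωC) = -j/(ω·C) = 0 - j1.197e+04 Ω
  Z3: Z = jωL = j·8357·0.063 = 0 + j526.5 Ω
  Z4: Z = R = 29.4 Ω
  Z5: Z = R = 591 Ω
Step 3 — Bridge requires nodal analysis (the Z5 bridge couples midpoints C and D, so the two paths cannot be reduced to a simple series/parallel combination). Setting node B to ground and injecting 1 A at node A, the 3-node admittance system at A, C, D solves to V_A = Z_AB = 143.5 + j324 Ω = 354.4∠66.1° Ω.

Z = 143.5 + j324 Ω = 354.4∠66.1° Ω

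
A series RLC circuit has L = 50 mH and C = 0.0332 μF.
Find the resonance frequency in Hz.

Step 1 — Resonance condition Im(Z)=0 gives ω₀ = 1/√(LC).
Step 2 — ω₀ = 1/√(0.05·3.32e-08) = 2.454e+04 rad/s.
Step 3 — f₀ = ω₀/(2π) = 3906 Hz.

f₀ = 3906 Hz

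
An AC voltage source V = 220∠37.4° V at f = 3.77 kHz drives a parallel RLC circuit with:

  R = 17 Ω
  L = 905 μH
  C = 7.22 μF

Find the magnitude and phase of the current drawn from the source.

Step 1 — Angular frequency: ω = 2π·f = 2π·3770 = 2.369e+04 rad/s.
Step 2 — Component impedances:
  R: Z = R = 17 Ω
  L: Z = jωL = j·2.369e+04·0.000905 = 0 + j21.44 Ω
  C: Z = 1/(jωC) = -j/(ω·C) = 0 - j5.847 Ω
Step 3 — Parallel combination: 1/Z_total = 1/R + 1/L + 1/C; Z_total = 3.107 - j6.57 Ω = 7.268∠-64.7° Ω.
Step 4 — Source phasor: V = 220∠37.4° V = 174.8 + j133.6 V.
Step 5 — Ohm's law: I = V / Z_total = (174.8 + j133.6) / (3.107 - j6.57) = -6.339 + j29.6 A.
Step 6 — Convert to polar: |I| = 30.27 A, ∠I = 102.1°.

I = 30.27∠102.1° A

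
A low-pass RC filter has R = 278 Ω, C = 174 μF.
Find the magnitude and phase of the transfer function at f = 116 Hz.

Step 1 — Angular frequency: ω = 2π·116 = 728.8 rad/s.
Step 2 — Transfer function: H(jω) = 1/(1 + jωRC).
Step 3 — Denominator: 1 + jωRC = 1 + j·728.8·278·0.000174 = 1 + j35.26.
Step 4 — H = 0.0008039 - j0.02834.
Step 5 — Magnitude: |H| = 0.02835 (-30.9 dB); phase: φ = -88.4°.

|H| = 0.02835 (-30.9 dB), φ = -88.4°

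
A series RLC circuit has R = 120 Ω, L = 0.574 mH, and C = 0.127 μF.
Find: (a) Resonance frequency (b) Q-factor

Step 1 — Resonance condition Im(Z)=0 gives ω₀ = 1/√(LC).
Step 2 — ω₀ = 1/√(0.000574·1.27e-07) = 1.171e+05 rad/s.
Step 3 — f₀ = ω₀/(2π) = 1.864e+04 Hz.
Step 4 — Series Q: Q = ω₀L/R = 1.171e+05·0.000574/120 = 0.5602.

(a) f₀ = 1.864e+04 Hz  (b) Q = 0.5602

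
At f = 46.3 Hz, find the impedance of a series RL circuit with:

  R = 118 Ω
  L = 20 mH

Step 1 — Angular frequency: ω = 2π·f = 2π·46.3 = 290.9 rad/s.
Step 2 — Component impedances:
  R: Z = R = 118 Ω
  L: Z = jωL = j·290.9·0.02 = 0 + j5.818 Ω
Step 3 — Series combination: Z_total = R + L = 118 + j5.818 Ω = 118.1∠2.8° Ω.

Z = 118 + j5.818 Ω = 118.1∠2.8° Ω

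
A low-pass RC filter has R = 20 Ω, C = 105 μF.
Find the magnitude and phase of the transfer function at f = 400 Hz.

Step 1 — Angular frequency: ω = 2π·400 = 2513 rad/s.
Step 2 — Transfer function: H(jω) = 1/(1 + jωRC).
Step 3 — Denominator: 1 + jωRC = 1 + j·2513·20·0.000105 = 1 + j5.278.
Step 4 — H = 0.03465 - j0.1829.
Step 5 — Magnitude: |H| = 0.1862 (-14.6 dB); phase: φ = -79.3°.

|H| = 0.1862 (-14.6 dB), φ = -79.3°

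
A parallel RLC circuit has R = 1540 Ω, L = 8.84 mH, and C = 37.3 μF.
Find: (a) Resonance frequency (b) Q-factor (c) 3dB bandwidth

Step 1 — Resonance: ω₀ = 1/√(LC) = 1/√(0.00884·3.73e-05) = 1741 rad/s.
Step 2 — f₀ = ω₀/(2π) = 277.2 Hz.
Step 3 — Parallel Q: Q = R/(ω₀L) = 1540/(1741·0.00884) = 100.
Step 4 — Bandwidth: Δω = ω₀/Q = 17.41 rad/s; BW = Δω/(2π) = 2.771 Hz.

(a) f₀ = 277.2 Hz  (b) Q = 100  (c) BW = 2.771 Hz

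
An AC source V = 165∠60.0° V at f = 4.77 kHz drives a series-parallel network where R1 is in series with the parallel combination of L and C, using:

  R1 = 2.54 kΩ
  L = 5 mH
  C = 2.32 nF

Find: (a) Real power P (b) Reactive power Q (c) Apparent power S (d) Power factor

Step 1 — Angular frequency: ω = 2π·f = 2π·4770 = 2.997e+04 rad/s.
Step 2 — Component impedances:
  R1: Z = R = 2540 Ω
  L: Z = jωL = j·2.997e+04·0.005 = 0 + j149.9 Ω
  C: Z = 1/(jωC) = -j/(ω·C) = 0 - j1.438e+04 Ω
Step 3 — Parallel branch: L || C = 1/(1/L + 1/C) = 0 + j151.4 Ω.
Step 4 — Series with R1: Z_total = R1 + (L || C) = 2540 + j151.4 Ω = 2545∠3.4° Ω.
Step 5 — Source phasor: V = 165∠60.0° V = 82.5 + j142.9 V.
Step 6 — Current: I = V / Z = 0.03571 + j0.05413 A = 0.06485∠56.6° A.
Step 7 — Complex power: S = V·I* = 10.68 + j0.6368 VA.
Step 8 — Real power: P = Re(S) = 10.68 W.
Step 9 — Reactive power: Q = Im(S) = 0.6368 VAR.
Step 10 — Apparent power: |S| = 10.7 VA.
Step 11 — Power factor: PF = P/|S| = 0.9982 (lagging).

(a) P = 10.68 W  (b) Q = 0.6368 VAR  (c) S = 10.7 VA  (d) PF = 0.9982 (lagging)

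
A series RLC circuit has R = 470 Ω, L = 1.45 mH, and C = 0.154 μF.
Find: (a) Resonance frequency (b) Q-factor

Step 1 — Resonance condition Im(Z)=0 gives ω₀ = 1/√(LC).
Step 2 — ω₀ = 1/√(0.00145·1.54e-07) = 6.692e+04 rad/s.
Step 3 — f₀ = ω₀/(2π) = 1.065e+04 Hz.
Step 4 — Series Q: Q = ω₀L/R = 6.692e+04·0.00145/470 = 0.2065.

(a) f₀ = 1.065e+04 Hz  (b) Q = 0.2065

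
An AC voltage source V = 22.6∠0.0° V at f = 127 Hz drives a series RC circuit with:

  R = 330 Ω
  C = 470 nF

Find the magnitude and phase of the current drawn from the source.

Step 1 — Angular frequency: ω = 2π·f = 2π·127 = 798 rad/s.
Step 2 — Component impedances:
  R: Z = R = 330 Ω
  C: Z = 1/(jωC) = -j/(ω·C) = 0 - j2666 Ω
Step 3 — Series combination: Z_total = R + C = 330 - j2666 Ω = 2687∠-82.9° Ω.
Step 4 — Source phasor: V = 22.6∠0.0° V = 22.6 V.
Step 5 — Ohm's law: I = V / Z_total = (22.6) / (330 - j2666) = 0.001033 + j0.008348 A.
Step 6 — Convert to polar: |I| = 0.008412 A, ∠I = 82.9°.

I = 0.008412∠82.9° A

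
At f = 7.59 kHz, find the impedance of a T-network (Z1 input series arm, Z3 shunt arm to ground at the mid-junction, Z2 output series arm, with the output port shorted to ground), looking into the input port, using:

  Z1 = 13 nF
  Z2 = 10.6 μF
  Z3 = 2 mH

Step 1 — Angular frequency: ω = 2π·f = 2π·7590 = 4.769e+04 rad/s.
Step 2 — Component impedances:
  Z1: Z = 1/(jωC) = -j/(ω·C) = 0 - j1613 Ω
  Z2: Z = 1/(jωC) = -j/(ω·C) = 0 - j1.978 Ω
  Z3: Z = jωL = j·4.769e+04·0.002 = 0 + j95.38 Ω
Step 3 — With the output port shorted to ground, the output series arm Z2 runs from the junction to ground; the shunt arm Z3 also runs from the junction to ground. They appear in parallel: Z3 || Z2 = 0 - j2.02 Ω.
Step 4 — Series with input arm Z1: Z_in = Z1 + (Z3 || Z2) = 0 - j1615 Ω = 1615∠-90.0° Ω.

Z = 0 - j1615 Ω = 1615∠-90.0° Ω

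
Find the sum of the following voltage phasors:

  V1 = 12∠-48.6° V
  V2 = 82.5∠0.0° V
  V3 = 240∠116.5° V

Step 1 — Convert each phasor to rectangular form:
  V1 = 12·(cos(-48.6°) + j·sin(-48.6°)) = 7.936 - j9.001 V
  V2 = 82.5·(cos(0.0°) + j·sin(0.0°)) = 82.5 V
  V3 = 240·(cos(116.5°) + j·sin(116.5°)) = -107.1 + j214.8 V
Step 2 — Sum components: V_total = -16.65 + j205.8 V.
Step 3 — Convert to polar: |V_total| = 206.5 V, ∠V_total = 94.6°.

V_total = 206.5∠94.6° V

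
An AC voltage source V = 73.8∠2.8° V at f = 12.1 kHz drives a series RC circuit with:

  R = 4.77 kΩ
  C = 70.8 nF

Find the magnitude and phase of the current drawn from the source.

Step 1 — Angular frequency: ω = 2π·f = 2π·1.21e+04 = 7.603e+04 rad/s.
Step 2 — Component impedances:
  R: Z = R = 4770 Ω
  C: Z = 1/(jωC) = -j/(ω·C) = 0 - j185.8 Ω
Step 3 — Series combination: Z_total = R + C = 4770 - j185.8 Ω = 4774∠-2.2° Ω.
Step 4 — Source phasor: V = 73.8∠2.8° V = 73.71 + j3.605 V.
Step 5 — Ohm's law: I = V / Z_total = (73.71 + j3.605) / (4770 - j185.8) = 0.0154 + j0.001356 A.
Step 6 — Convert to polar: |I| = 0.01546 A, ∠I = 5.0°.

I = 0.01546∠5.0° A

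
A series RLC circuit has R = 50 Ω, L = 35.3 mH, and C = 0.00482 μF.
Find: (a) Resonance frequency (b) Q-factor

Step 1 — Resonance condition Im(Z)=0 gives ω₀ = 1/√(LC).
Step 2 — ω₀ = 1/√(0.0353·4.82e-09) = 7.666e+04 rad/s.
Step 3 — f₀ = ω₀/(2π) = 1.22e+04 Hz.
Step 4 — Series Q: Q = ω₀L/R = 7.666e+04·0.0353/50 = 54.12.

(a) f₀ = 1.22e+04 Hz  (b) Q = 54.12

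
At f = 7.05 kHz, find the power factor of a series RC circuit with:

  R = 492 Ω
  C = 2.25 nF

Step 1 — Angular frequency: ω = 2π·f = 2π·7050 = 4.43e+04 rad/s.
Step 2 — Component impedances:
  R: Z = R = 492 Ω
  C: Z = 1/(jωC) = -j/(ω·C) = 0 - j1.003e+04 Ω
Step 3 — Series combination: Z_total = R + C = 492 - j1.003e+04 Ω = 1.005e+04∠-87.2° Ω.
Step 4 — Power factor: PF = cos(φ) = Re(Z)/|Z| = 492/10045 = 0.04898.
Step 5 — Type: Im(Z) = -1.003e+04 ⇒ leading (phase φ = -87.2°).

PF = 0.04898 (leading, φ = -87.2°)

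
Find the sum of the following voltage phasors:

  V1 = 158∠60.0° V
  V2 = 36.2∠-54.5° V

Step 1 — Convert each phasor to rectangular form:
  V1 = 158·(cos(60.0°) + j·sin(60.0°)) = 79 + j136.8 V
  V2 = 36.2·(cos(-54.5°) + j·sin(-54.5°)) = 21.02 - j29.47 V
Step 2 — Sum components: V_total = 100 + j107.4 V.
Step 3 — Convert to polar: |V_total| = 146.7 V, ∠V_total = 47.0°.

V_total = 146.7∠47.0° V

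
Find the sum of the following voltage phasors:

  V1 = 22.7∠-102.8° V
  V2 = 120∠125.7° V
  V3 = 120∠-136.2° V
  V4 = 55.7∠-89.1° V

Step 1 — Convert each phasor to rectangular form:
  V1 = 22.7·(cos(-102.8°) + j·sin(-102.8°)) = -5.029 - j22.14 V
  V2 = 120·(cos(125.7°) + j·sin(125.7°)) = -70.02 + j97.45 V
  V3 = 120·(cos(-136.2°) + j·sin(-136.2°)) = -86.61 - j83.06 V
  V4 = 55.7·(cos(-89.1°) + j·sin(-89.1°)) = 0.8749 - j55.69 V
Step 2 — Sum components: V_total = -160.8 - j63.44 V.
Step 3 — Convert to polar: |V_total| = 172.9 V, ∠V_total = -158.5°.

V_total = 172.9∠-158.5° V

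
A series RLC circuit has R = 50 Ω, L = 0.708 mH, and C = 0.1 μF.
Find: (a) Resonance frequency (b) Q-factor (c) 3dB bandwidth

Step 1 — Resonance condition Im(Z)=0 gives ω₀ = 1/√(LC).
Step 2 — ω₀ = 1/√(0.000708·1e-07) = 1.188e+05 rad/s.
Step 3 — f₀ = ω₀/(2π) = 1.891e+04 Hz.
Step 4 — Series Q: Q = ω₀L/R = 1.188e+05·0.000708/50 = 1.683.
Step 5 — 3dB bandwidth: Δω = ω₀/Q = 7.062e+04 rad/s; BW = Δω/(2π) = 1.124e+04 Hz.

(a) f₀ = 1.891e+04 Hz  (b) Q = 1.683  (c) BW = 1.124e+04 Hz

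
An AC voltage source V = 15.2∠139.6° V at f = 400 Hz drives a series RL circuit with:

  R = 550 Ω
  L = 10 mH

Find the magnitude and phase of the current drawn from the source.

Step 1 — Angular frequency: ω = 2π·f = 2π·400 = 2513 rad/s.
Step 2 — Component impedances:
  R: Z = R = 550 Ω
  L: Z = jωL = j·2513·0.01 = 0 + j25.13 Ω
Step 3 — Series combination: Z_total = R + L = 550 + j25.13 Ω = 550.6∠2.6° Ω.
Step 4 — Source phasor: V = 15.2∠139.6° V = -11.58 + j9.851 V.
Step 5 — Ohm's law: I = V / Z_total = (-11.58 + j9.851) / (550 + j25.13) = -0.02019 + j0.01883 A.
Step 6 — Convert to polar: |I| = 0.02761 A, ∠I = 137.0°.

I = 0.02761∠137.0° A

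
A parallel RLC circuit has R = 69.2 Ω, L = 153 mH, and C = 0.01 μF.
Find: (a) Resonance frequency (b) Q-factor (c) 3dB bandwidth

Step 1 — Resonance: ω₀ = 1/√(LC) = 1/√(0.153·1e-08) = 2.557e+04 rad/s.
Step 2 — f₀ = ω₀/(2π) = 4069 Hz.
Step 3 — Parallel Q: Q = R/(ω₀L) = 69.2/(2.557e+04·0.153) = 0.01769.
Step 4 — Bandwidth: Δω = ω₀/Q = 1.445e+06 rad/s; BW = Δω/(2π) = 2.3e+05 Hz.

(a) f₀ = 4069 Hz  (b) Q = 0.01769  (c) BW = 2.3e+05 Hz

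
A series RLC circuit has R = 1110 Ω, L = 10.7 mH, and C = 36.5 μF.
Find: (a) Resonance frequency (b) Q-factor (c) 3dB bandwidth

Step 1 — Resonance condition Im(Z)=0 gives ω₀ = 1/√(LC).
Step 2 — ω₀ = 1/√(0.0107·3.65e-05) = 1600 rad/s.
Step 3 — f₀ = ω₀/(2π) = 254.7 Hz.
Step 4 — Series Q: Q = ω₀L/R = 1600·0.0107/1110 = 0.01542.
Step 5 — 3dB bandwidth: Δω = ω₀/Q = 1.037e+05 rad/s; BW = Δω/(2π) = 1.651e+04 Hz.

(a) f₀ = 254.7 Hz  (b) Q = 0.01542  (c) BW = 1.651e+04 Hz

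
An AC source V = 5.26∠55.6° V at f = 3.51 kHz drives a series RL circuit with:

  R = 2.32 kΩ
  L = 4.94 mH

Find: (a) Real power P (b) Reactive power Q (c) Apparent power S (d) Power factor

Step 1 — Angular frequency: ω = 2π·f = 2π·3510 = 2.205e+04 rad/s.
Step 2 — Component impedances:
  R: Z = R = 2320 Ω
  L: Z = jωL = j·2.205e+04·0.00494 = 0 + j108.9 Ω
Step 3 — Series combination: Z_total = R + L = 2320 + j108.9 Ω = 2323∠2.7° Ω.
Step 4 — Source phasor: V = 5.26∠55.6° V = 2.972 + j4.34 V.
Step 5 — Current: I = V / Z = 0.001366 + j0.001807 A = 0.002265∠52.9° A.
Step 6 — Complex power: S = V·I* = 0.0119 + j0.0005588 VA.
Step 7 — Real power: P = Re(S) = 0.0119 W.
Step 8 — Reactive power: Q = Im(S) = 0.0005588 VAR.
Step 9 — Apparent power: |S| = 0.01191 VA.
Step 10 — Power factor: PF = P/|S| = 0.9989 (lagging).

(a) P = 0.0119 W  (b) Q = 0.0005588 VAR  (c) S = 0.01191 VA  (d) PF = 0.9989 (lagging)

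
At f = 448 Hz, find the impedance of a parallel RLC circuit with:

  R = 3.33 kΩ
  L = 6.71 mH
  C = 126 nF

Step 1 — Angular frequency: ω = 2π·f = 2π·448 = 2815 rad/s.
Step 2 — Component impedances:
  R: Z = R = 3330 Ω
  L: Z = jωL = j·2815·0.00671 = 0 + j18.89 Ω
  C: Z = 1/(jωC) = -j/(ω·C) = 0 - j2819 Ω
Step 3 — Parallel combination: 1/Z_total = 1/R + 1/L + 1/C; Z_total = 0.1086 + j19.01 Ω = 19.01∠89.7° Ω.

Z = 0.1086 + j19.01 Ω = 19.01∠89.7° Ω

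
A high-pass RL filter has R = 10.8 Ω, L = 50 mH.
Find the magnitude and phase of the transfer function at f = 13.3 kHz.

Step 1 — Angular frequency: ω = 2π·1.33e+04 = 8.357e+04 rad/s.
Step 2 — Transfer function: H(jω) = jωL/(R + jωL).
Step 3 — Numerator jωL = j·4178; denominator R + jωL = 10.8 + j4178.
Step 4 — H = 1 + j0.002585.
Step 5 — Magnitude: |H| = 1 (-0.0 dB); phase: φ = 0.1°.

|H| = 1 (-0.0 dB), φ = 0.1°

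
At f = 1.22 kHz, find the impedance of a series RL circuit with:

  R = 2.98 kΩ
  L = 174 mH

Step 1 — Angular frequency: ω = 2π·f = 2π·1220 = 7665 rad/s.
Step 2 — Component impedances:
  R: Z = R = 2980 Ω
  L: Z = jωL = j·7665·0.174 = 0 + j1334 Ω
Step 3 — Series combination: Z_total = R + L = 2980 + j1334 Ω = 3265∠24.1° Ω.

Z = 2980 + j1334 Ω = 3265∠24.1° Ω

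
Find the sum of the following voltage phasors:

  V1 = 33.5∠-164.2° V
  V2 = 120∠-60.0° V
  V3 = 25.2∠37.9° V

Step 1 — Convert each phasor to rectangular form:
  V1 = 33.5·(cos(-164.2°) + j·sin(-164.2°)) = -32.23 - j9.121 V
  V2 = 120·(cos(-60.0°) + j·sin(-60.0°)) = 60 - j103.9 V
  V3 = 25.2·(cos(37.9°) + j·sin(37.9°)) = 19.88 + j15.48 V
Step 2 — Sum components: V_total = 47.65 - j97.56 V.
Step 3 — Convert to polar: |V_total| = 108.6 V, ∠V_total = -64.0°.

V_total = 108.6∠-64.0° V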